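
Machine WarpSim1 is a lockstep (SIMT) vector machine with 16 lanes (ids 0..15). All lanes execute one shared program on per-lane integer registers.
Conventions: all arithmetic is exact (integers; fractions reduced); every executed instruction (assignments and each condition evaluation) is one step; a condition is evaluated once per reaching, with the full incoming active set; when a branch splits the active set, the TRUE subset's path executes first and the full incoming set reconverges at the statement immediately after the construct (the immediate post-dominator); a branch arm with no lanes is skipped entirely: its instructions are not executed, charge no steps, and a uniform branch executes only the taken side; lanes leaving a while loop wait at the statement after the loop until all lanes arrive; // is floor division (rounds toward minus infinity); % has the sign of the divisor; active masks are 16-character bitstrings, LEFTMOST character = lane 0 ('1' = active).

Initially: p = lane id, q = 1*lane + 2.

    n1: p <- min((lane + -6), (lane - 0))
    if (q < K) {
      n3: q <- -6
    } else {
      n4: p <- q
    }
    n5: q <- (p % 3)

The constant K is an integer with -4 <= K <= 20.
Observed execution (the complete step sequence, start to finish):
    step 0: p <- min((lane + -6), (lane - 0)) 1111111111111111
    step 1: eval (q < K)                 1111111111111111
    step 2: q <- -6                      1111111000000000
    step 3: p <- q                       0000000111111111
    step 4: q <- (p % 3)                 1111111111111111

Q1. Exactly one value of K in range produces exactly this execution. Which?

Answer: K = 9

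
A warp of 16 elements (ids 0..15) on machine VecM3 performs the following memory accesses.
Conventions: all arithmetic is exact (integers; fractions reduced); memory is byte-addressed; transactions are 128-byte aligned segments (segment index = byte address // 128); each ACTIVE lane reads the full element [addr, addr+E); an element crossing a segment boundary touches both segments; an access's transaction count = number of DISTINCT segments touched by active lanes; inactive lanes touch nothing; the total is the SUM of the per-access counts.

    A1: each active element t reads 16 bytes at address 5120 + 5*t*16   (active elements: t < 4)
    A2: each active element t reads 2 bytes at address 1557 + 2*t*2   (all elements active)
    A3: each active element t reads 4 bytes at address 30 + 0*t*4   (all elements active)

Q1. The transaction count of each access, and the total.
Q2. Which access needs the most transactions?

A1: 2 transactions
A2: 1 transaction
A3: 1 transaction

Answer: 2,1,1; total 4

Answer: A1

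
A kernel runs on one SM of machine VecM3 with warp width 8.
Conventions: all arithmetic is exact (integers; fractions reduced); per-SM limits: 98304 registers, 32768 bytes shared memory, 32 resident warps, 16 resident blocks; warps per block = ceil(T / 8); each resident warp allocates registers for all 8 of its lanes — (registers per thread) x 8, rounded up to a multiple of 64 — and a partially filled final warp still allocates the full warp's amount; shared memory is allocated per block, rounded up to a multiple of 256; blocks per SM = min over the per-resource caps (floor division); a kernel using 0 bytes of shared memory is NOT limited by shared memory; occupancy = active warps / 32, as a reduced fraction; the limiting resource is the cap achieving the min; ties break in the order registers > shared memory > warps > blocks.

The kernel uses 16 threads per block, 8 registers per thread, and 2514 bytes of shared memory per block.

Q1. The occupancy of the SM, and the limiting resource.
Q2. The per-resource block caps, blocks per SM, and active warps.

Answer: occupancy 3/4, limited by shared memory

registers: 768 blocks
shared memory: 12 blocks
warps: 16 blocks
blocks: 16 blocks

Answer: 12 blocks, 24 active warps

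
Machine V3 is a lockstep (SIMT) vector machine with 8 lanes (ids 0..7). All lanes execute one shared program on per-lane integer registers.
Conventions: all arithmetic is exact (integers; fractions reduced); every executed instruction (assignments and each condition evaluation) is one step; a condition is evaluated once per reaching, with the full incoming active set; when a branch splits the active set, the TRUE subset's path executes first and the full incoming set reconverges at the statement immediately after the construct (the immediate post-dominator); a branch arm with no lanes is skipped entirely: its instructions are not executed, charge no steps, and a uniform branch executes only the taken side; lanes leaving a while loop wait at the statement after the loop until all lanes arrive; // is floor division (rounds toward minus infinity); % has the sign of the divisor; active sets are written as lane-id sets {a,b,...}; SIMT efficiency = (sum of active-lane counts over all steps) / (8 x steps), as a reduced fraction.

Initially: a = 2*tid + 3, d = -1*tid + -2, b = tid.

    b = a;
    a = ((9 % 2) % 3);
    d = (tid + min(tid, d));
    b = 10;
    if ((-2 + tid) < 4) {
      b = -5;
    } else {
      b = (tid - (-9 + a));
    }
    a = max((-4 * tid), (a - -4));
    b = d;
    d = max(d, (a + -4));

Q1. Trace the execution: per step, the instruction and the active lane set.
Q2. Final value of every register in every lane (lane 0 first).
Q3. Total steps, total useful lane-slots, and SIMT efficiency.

step 0: b <- a                       {0,1,2,3,4,5,6,7}
step 1: a <- ((9 % 2) % 3)           {0,1,2,3,4,5,6,7}
step 2: d <- (tid + min(tid, d))     {0,1,2,3,4,5,6,7}
step 3: b <- 10                      {0,1,2,3,4,5,6,7}
step 4: eval ((-2 + tid) < 4)        {0,1,2,3,4,5,6,7}
step 5: b <- -5                      {0,1,2,3,4,5}
step 6: b <- (tid - (-9 + a))        {6,7}
step 7: a <- max((-4 * tid), (a - -4)) {0,1,2,3,4,5,6,7}
step 8: b <- d                       {0,1,2,3,4,5,6,7}
step 9: d <- max(d, (a + -4))        {0,1,2,3,4,5,6,7}

Answer: 10 steps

a: 5,5,5,5,5,5,5,5
d: 1,1,1,1,1,1,1,1
b: -2,-2,-2,-2,-2,-2,-2,-2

steps = 10; useful = 72; efficiency = 72/80 = 9/10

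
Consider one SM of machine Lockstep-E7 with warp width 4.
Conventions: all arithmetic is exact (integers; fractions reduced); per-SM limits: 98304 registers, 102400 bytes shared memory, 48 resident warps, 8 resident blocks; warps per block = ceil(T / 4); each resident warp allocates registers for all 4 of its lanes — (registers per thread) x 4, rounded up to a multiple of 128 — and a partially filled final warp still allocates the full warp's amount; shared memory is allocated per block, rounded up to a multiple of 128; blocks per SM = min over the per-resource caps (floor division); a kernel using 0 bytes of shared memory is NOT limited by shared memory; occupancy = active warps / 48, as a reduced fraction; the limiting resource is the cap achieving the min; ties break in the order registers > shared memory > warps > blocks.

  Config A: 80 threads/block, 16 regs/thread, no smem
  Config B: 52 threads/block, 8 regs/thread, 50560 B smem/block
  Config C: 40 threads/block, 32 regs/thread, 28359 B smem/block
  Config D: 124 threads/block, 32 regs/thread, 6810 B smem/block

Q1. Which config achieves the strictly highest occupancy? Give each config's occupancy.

occupancies: A 5/6, B 13/24, C 5/8, D 31/48

Answer: A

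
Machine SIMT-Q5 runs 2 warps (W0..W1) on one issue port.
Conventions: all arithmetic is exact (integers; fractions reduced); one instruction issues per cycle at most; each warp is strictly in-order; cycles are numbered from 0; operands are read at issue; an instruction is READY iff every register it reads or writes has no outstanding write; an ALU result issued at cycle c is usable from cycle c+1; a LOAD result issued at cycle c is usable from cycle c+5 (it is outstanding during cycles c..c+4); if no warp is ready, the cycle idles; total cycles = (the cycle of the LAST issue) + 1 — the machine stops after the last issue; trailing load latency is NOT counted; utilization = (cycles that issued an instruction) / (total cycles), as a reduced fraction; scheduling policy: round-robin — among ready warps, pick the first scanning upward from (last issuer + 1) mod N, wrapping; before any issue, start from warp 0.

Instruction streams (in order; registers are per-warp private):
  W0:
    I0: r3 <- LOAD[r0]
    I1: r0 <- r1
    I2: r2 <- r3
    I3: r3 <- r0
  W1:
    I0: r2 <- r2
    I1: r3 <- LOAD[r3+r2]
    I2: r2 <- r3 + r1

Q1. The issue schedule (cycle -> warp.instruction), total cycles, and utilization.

cycle 0: W0.I0
cycle 1: W1.I0
cycle 2: W0.I1
cycle 3: W1.I1
cycle 4: idle
cycle 5: W0.I2
cycle 6: W0.I3
cycle 7: idle
cycle 8: W1.I2

Answer: 9 cycles, utilization 7/9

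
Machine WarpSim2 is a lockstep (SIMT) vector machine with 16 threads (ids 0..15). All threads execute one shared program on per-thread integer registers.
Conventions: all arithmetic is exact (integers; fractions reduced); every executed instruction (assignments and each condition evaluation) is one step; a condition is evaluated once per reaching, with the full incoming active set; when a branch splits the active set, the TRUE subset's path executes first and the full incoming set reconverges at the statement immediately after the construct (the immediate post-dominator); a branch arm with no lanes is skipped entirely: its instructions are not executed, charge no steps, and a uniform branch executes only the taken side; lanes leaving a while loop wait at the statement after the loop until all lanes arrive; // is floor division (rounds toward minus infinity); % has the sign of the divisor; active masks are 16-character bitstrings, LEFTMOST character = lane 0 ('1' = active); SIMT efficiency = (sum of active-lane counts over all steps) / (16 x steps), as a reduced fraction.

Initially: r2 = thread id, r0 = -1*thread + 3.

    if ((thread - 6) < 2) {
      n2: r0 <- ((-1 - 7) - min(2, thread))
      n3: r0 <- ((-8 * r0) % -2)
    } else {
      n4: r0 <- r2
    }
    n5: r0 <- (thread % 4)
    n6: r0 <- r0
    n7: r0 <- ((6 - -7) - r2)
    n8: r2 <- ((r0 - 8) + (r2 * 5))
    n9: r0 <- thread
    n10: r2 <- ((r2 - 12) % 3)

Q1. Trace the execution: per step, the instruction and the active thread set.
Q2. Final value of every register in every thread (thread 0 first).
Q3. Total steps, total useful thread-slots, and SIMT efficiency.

step 0: eval ((thread - 6) < 2)      1111111111111111
step 1: r0 <- ((-1 - 7) - min(2, thread)) 1111111100000000
step 2: r0 <- ((-8 * r0) % -2)       1111111100000000
step 3: r0 <- r2                     0000000011111111
step 4: r0 <- (thread % 4)           1111111111111111
step 5: r0 <- r0                     1111111111111111
step 6: r0 <- ((6 - -7) - r2)        1111111111111111
step 7: r2 <- ((r0 - 8) + (r2 * 5))  1111111111111111
step 8: r0 <- thread                 1111111111111111
step 9: r2 <- ((r2 - 12) % 3)        1111111111111111

Answer: 10 steps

r2: 2,0,1,2,0,1,2,0,1,2,0,1,2,0,1,2
r0: 0,1,2,3,4,5,6,7,8,9,10,11,12,13,14,15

steps = 10; useful = 136; efficiency = 136/160 = 17/20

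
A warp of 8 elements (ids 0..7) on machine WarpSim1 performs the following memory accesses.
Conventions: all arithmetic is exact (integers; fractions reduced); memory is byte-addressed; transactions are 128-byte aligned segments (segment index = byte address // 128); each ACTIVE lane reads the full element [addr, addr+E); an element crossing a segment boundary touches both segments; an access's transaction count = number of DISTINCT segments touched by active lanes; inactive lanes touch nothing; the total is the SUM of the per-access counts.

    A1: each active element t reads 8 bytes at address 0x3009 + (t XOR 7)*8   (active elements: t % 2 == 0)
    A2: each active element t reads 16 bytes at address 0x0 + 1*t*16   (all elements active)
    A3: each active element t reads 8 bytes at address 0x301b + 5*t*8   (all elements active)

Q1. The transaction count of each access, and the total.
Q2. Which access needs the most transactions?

A1: 1 transaction
A2: 1 transaction
A3: 3 transactions

Answer: 1,1,3; total 5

Answer: A3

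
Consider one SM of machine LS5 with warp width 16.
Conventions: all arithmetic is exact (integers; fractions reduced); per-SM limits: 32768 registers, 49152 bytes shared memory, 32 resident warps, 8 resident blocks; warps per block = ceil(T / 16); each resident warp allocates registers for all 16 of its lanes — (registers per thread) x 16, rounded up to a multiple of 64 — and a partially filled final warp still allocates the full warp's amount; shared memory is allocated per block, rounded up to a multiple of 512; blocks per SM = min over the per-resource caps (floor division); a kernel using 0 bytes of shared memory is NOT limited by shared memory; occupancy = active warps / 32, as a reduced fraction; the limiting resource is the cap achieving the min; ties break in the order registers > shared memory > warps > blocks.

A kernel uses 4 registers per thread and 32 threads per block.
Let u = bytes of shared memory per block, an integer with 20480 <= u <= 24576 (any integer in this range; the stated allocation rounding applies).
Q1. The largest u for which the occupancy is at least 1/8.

Answer: u = 24576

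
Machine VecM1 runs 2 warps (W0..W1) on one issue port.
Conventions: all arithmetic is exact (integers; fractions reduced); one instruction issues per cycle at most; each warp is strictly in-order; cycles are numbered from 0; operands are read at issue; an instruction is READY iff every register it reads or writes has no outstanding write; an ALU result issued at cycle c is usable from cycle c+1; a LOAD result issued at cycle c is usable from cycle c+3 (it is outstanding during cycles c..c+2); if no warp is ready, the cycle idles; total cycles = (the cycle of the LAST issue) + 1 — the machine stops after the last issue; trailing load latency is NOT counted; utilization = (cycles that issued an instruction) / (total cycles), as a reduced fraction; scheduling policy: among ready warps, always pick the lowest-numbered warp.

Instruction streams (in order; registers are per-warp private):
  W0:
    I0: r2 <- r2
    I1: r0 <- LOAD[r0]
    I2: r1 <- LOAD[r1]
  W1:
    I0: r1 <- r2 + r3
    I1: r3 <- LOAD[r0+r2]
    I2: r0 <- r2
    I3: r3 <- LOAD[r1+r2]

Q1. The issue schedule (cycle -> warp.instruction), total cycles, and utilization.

cycle 0: W0.I0
cycle 1: W0.I1
cycle 2: W0.I2
cycle 3: W1.I0
cycle 4: W1.I1
cycle 5: W1.I2
cycle 6: idle
cycle 7: W1.I3

Answer: 8 cycles, utilization 7/8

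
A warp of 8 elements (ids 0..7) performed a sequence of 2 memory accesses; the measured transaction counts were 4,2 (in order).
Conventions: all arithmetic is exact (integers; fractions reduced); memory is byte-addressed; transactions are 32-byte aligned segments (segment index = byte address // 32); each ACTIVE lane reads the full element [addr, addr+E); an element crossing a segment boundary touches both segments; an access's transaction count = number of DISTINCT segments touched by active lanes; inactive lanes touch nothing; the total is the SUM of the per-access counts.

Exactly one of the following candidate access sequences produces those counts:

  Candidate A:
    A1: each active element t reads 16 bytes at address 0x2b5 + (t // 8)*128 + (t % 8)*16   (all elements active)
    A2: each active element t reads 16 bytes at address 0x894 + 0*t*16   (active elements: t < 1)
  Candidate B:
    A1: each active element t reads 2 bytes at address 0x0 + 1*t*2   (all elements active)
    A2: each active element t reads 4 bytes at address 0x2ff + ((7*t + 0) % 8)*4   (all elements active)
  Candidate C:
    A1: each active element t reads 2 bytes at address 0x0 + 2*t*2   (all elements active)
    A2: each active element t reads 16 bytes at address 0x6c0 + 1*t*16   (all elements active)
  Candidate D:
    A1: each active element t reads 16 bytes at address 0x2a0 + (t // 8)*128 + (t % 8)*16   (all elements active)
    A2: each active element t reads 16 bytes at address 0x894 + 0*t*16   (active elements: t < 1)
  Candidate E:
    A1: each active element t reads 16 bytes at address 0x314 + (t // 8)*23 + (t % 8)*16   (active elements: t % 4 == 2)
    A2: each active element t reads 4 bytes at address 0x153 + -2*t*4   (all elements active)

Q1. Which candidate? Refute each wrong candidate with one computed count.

A: A1 gives 5 transactions, not 4
B: A1 gives 1 transaction, not 4
C: A1 gives 1 transaction, not 4
E: A2 gives 3 transactions, not 2
D: all counts match (4,2)

Answer: D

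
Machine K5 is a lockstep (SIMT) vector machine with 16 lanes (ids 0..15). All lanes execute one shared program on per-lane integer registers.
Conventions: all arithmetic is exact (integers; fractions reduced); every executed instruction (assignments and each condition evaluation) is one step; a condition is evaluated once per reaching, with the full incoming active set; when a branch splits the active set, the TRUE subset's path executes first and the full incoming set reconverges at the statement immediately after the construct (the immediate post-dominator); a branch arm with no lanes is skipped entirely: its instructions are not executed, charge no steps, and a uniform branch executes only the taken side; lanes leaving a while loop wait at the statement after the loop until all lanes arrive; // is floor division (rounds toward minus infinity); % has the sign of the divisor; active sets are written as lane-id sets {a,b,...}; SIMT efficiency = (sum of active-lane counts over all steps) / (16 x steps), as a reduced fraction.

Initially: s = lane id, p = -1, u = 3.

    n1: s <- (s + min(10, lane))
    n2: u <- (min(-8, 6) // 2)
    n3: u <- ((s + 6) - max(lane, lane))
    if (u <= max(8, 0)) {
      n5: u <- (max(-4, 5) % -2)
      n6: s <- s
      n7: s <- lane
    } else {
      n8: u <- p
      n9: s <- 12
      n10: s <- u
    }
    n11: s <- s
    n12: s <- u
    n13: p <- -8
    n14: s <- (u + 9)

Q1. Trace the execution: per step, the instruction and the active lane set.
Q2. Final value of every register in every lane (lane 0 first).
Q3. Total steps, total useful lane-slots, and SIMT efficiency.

step 0: s <- (s + min(10, lane))     {0,1,2,3,4,5,6,7,8,9,10,11,12,13,14,15}
step 1: u <- (min(-8, 6) // 2)       {0,1,2,3,4,5,6,7,8,9,10,11,12,13,14,15}
step 2: u <- ((s + 6) - max(lane, lane)) {0,1,2,3,4,5,6,7,8,9,10,11,12,13,14,15}
step 3: eval (u <= max(8, 0))        {0,1,2,3,4,5,6,7,8,9,10,11,12,13,14,15}
step 4: u <- (max(-4, 5) % -2)       {0,1,2}
step 5: s <- s                       {0,1,2}
step 6: s <- lane                    {0,1,2}
step 7: u <- p                       {3,4,5,6,7,8,9,10,11,12,13,14,15}
step 8: s <- 12                      {3,4,5,6,7,8,9,10,11,12,13,14,15}
step 9: s <- u                       {3,4,5,6,7,8,9,10,11,12,13,14,15}
step 10: s <- s                       {0,1,2,3,4,5,6,7,8,9,10,11,12,13,14,15}
step 11: s <- u                       {0,1,2,3,4,5,6,7,8,9,10,11,12,13,14,15}
step 12: p <- -8                      {0,1,2,3,4,5,6,7,8,9,10,11,12,13,14,15}
step 13: s <- (u + 9)                 {0,1,2,3,4,5,6,7,8,9,10,11,12,13,14,15}

Answer: 14 steps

s: 8,8,8,8,8,8,8,8,8,8,8,8,8,8,8,8
p: -8,-8,-8,-8,-8,-8,-8,-8,-8,-8,-8,-8,-8,-8,-8,-8
u: -1,-1,-1,-1,-1,-1,-1,-1,-1,-1,-1,-1,-1,-1,-1,-1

steps = 14; useful = 176; efficiency = 176/224 = 11/14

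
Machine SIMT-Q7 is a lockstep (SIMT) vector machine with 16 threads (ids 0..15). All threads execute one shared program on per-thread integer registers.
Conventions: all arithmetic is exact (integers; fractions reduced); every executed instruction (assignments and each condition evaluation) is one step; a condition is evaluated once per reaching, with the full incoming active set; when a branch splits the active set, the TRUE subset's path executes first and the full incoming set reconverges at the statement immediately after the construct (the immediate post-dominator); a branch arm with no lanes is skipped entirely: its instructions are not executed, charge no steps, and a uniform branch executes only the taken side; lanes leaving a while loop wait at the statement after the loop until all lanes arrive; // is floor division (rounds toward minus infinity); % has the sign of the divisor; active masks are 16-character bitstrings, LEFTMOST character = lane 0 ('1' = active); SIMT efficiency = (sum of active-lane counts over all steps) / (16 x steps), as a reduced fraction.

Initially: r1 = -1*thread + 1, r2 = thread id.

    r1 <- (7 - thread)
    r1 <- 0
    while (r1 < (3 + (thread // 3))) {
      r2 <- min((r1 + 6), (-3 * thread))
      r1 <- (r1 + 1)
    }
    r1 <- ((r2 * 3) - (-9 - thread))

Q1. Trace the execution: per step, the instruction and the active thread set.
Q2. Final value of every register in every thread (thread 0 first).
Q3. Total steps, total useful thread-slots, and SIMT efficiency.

step 0: r1 <- (7 - thread)           1111111111111111
step 1: r1 <- 0                      1111111111111111
step 2: eval (r1 < (3 + (thread // 3))) 1111111111111111
step 3: r2 <- min((r1 + 6), (-3 * thread)) 1111111111111111
step 4: r1 <- (r1 + 1)               1111111111111111
step 5: eval (r1 < (3 + (thread // 3))) 1111111111111111
step 6: r2 <- min((r1 + 6), (-3 * thread)) 1111111111111111
step 7: r1 <- (r1 + 1)               1111111111111111
step 8: eval (r1 < (3 + (thread // 3))) 1111111111111111
step 9: r2 <- min((r1 + 6), (-3 * thread)) 1111111111111111
step 10: r1 <- (r1 + 1)               1111111111111111
step 11: eval (r1 < (3 + (thread // 3))) 1111111111111111
step 12: r2 <- min((r1 + 6), (-3 * thread)) 0001111111111111
step 13: r1 <- (r1 + 1)               0001111111111111
step 14: eval (r1 < (3 + (thread // 3))) 0001111111111111
step 15: r2 <- min((r1 + 6), (-3 * thread)) 0000001111111111
step 16: r1 <- (r1 + 1)               0000001111111111
step 17: eval (r1 < (3 + (thread // 3))) 0000001111111111
step 18: r2 <- min((r1 + 6), (-3 * thread)) 0000000001111111
step 19: r1 <- (r1 + 1)               0000000001111111
step 20: eval (r1 < (3 + (thread // 3))) 0000000001111111
step 21: r2 <- min((r1 + 6), (-3 * thread)) 0000000000001111
step 22: r1 <- (r1 + 1)               0000000000001111
step 23: eval (r1 < (3 + (thread // 3))) 0000000000001111
step 24: r2 <- min((r1 + 6), (-3 * thread)) 0000000000000001
step 25: r1 <- (r1 + 1)               0000000000000001
step 26: eval (r1 < (3 + (thread // 3))) 0000000000000001
step 27: r1 <- ((r2 * 3) - (-9 - thread)) 1111111111111111

Answer: 28 steps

r1: 9,1,-7,-15,-23,-31,-39,-47,-55,-63,-71,-79,-87,-95,-103,-111
r2: 0,-3,-6,-9,-12,-15,-18,-21,-24,-27,-30,-33,-36,-39,-42,-45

steps = 28; useful = 313; efficiency = 313/448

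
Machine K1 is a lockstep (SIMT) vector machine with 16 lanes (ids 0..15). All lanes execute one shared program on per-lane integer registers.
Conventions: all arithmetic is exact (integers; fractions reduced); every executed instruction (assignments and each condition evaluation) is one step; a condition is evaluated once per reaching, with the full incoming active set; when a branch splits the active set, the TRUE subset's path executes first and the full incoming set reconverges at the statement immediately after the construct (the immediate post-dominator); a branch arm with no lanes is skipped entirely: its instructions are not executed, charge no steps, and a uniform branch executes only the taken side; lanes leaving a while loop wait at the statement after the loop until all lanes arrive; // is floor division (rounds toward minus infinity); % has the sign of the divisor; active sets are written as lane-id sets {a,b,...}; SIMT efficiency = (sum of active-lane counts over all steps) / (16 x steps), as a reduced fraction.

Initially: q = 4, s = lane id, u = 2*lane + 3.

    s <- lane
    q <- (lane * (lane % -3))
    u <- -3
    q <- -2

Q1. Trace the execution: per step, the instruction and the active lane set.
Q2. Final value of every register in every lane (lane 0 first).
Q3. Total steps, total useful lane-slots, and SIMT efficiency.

step 0: s <- lane                    {0,1,2,3,4,5,6,7,8,9,10,11,12,13,14,15}
step 1: q <- (lane * (lane % -3))    {0,1,2,3,4,5,6,7,8,9,10,11,12,13,14,15}
step 2: u <- -3                      {0,1,2,3,4,5,6,7,8,9,10,11,12,13,14,15}
step 3: q <- -2                      {0,1,2,3,4,5,6,7,8,9,10,11,12,13,14,15}

Answer: 4 steps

q: -2,-2,-2,-2,-2,-2,-2,-2,-2,-2,-2,-2,-2,-2,-2,-2
s: 0,1,2,3,4,5,6,7,8,9,10,11,12,13,14,15
u: -3,-3,-3,-3,-3,-3,-3,-3,-3,-3,-3,-3,-3,-3,-3,-3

steps = 4; useful = 64; efficiency = 64/64 = 1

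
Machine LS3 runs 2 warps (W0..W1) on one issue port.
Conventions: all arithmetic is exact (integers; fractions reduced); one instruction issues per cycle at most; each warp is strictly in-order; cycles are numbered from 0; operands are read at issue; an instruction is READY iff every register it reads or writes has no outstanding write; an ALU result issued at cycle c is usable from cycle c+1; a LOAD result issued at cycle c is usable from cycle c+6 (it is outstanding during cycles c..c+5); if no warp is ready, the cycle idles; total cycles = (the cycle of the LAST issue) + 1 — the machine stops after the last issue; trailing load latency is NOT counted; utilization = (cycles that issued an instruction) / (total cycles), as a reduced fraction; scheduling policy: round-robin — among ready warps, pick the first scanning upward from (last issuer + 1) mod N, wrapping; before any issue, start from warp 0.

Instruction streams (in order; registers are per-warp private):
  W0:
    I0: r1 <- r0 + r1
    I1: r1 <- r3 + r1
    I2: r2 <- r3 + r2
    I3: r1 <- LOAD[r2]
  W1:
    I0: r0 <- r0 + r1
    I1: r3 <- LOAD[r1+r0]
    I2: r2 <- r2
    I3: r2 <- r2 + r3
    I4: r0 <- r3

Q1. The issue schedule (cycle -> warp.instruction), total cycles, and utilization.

cycle 0: W0.I0
cycle 1: W1.I0
cycle 2: W0.I1
cycle 3: W1.I1
cycle 4: W0.I2
cycle 5: W1.I2
cycle 6: W0.I3
cycle 7: idle
cycle 8: idle
cycle 9: W1.I3
cycle 10: W1.I4

Answer: 11 cycles, utilization 9/11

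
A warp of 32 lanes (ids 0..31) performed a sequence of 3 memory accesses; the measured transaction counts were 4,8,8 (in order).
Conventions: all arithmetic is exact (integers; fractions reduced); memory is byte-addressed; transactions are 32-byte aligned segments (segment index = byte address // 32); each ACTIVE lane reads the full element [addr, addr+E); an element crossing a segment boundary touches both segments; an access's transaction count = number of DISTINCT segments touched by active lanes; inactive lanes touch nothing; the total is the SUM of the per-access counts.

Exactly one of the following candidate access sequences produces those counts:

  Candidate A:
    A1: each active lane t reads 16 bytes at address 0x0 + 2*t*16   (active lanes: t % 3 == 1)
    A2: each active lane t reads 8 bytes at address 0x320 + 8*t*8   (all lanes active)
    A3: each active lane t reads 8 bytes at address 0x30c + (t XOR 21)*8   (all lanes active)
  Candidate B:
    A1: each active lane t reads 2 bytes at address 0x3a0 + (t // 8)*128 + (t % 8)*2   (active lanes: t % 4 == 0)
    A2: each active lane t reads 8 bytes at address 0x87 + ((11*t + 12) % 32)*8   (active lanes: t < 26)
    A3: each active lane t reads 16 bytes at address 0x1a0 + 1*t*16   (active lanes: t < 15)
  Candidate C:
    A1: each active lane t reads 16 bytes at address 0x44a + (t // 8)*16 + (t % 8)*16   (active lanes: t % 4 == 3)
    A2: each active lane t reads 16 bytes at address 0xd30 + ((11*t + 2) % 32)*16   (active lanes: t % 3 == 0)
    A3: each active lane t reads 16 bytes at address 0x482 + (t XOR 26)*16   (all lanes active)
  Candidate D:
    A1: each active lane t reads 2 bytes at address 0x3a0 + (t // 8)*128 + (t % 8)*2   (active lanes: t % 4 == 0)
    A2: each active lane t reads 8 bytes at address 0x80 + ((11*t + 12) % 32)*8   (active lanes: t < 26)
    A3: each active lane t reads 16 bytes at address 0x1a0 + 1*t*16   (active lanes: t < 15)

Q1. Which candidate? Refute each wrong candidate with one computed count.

A: A1 gives 11 transactions, not 4
B: A2 gives 9 transactions, not 8
C: A1 gives 5 transactions, not 4
D: all counts match (4,8,8)

Answer: D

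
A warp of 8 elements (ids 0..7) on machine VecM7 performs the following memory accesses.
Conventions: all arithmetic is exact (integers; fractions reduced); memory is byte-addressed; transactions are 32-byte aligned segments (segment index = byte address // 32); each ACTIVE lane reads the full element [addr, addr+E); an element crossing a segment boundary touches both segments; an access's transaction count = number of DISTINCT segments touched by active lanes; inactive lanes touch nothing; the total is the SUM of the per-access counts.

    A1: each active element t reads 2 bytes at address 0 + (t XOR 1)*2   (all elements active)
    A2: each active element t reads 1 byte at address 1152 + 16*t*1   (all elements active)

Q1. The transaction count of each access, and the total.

A1: 1 transaction
A2: 4 transactions

Answer: 1,4; total 5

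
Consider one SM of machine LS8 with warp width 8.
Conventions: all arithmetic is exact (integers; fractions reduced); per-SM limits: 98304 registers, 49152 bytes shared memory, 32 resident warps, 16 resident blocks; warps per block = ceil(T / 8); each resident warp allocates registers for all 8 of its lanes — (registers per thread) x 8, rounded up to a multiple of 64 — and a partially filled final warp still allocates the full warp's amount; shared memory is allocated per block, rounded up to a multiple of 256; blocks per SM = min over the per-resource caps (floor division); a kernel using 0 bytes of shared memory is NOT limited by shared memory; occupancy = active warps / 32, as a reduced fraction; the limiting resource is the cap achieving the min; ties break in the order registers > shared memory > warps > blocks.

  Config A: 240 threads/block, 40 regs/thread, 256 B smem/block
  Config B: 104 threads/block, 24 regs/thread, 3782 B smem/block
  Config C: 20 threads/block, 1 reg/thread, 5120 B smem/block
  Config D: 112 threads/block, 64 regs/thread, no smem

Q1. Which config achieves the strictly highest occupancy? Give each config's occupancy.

occupancies: A 15/16, B 13/16, C 27/32, D 7/8

Answer: A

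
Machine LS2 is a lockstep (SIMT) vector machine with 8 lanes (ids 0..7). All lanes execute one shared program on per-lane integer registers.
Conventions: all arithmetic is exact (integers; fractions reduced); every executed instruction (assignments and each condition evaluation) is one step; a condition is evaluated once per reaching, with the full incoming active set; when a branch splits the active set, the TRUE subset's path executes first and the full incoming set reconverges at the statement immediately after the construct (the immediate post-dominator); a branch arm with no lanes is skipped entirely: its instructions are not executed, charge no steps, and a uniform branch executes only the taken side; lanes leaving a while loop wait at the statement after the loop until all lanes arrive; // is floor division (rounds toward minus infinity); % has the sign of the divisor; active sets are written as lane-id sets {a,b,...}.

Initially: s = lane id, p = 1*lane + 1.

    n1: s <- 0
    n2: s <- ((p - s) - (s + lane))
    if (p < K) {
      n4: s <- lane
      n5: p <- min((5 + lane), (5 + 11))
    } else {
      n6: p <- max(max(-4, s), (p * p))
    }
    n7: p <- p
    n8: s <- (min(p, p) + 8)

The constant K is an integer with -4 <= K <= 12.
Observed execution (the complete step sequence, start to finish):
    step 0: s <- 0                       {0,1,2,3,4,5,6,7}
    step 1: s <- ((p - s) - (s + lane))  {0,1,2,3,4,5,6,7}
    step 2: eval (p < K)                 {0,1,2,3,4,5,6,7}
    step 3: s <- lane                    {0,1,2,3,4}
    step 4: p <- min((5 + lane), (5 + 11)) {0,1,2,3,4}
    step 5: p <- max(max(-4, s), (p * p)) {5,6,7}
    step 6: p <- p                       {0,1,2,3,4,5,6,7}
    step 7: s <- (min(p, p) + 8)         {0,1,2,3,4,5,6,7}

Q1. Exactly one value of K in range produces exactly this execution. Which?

Answer: K = 6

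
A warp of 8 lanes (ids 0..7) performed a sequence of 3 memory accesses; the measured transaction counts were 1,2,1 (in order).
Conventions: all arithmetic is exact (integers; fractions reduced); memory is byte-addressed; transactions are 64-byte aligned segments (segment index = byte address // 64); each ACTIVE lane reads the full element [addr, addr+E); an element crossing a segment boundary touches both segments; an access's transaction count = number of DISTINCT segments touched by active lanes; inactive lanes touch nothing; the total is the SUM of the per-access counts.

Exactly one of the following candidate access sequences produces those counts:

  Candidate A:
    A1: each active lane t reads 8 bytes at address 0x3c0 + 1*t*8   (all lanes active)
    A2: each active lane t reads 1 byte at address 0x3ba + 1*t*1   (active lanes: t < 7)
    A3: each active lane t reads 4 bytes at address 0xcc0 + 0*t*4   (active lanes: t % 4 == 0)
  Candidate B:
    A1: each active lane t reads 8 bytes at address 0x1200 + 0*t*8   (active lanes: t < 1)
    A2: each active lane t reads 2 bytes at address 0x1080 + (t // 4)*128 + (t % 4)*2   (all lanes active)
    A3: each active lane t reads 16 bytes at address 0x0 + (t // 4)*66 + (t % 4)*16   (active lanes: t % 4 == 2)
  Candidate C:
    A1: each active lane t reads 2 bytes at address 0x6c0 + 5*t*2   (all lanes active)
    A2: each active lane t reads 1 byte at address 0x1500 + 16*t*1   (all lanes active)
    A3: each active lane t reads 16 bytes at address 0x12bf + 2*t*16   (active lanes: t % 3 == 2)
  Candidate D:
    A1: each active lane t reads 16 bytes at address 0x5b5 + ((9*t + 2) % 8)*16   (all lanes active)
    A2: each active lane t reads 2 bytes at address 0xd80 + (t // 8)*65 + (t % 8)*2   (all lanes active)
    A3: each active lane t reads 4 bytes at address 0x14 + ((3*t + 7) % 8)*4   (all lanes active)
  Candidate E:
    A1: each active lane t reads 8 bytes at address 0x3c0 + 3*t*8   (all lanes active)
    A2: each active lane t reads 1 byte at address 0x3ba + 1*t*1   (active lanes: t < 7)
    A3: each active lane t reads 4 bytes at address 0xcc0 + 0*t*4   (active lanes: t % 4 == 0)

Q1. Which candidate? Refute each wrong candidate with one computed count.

B: A3 gives 2 transactions, not 1
C: A1 gives 2 transactions, not 1
D: A1 gives 3 transactions, not 1
E: A1 gives 3 transactions, not 1
A: all counts match (1,2,1)

Answer: A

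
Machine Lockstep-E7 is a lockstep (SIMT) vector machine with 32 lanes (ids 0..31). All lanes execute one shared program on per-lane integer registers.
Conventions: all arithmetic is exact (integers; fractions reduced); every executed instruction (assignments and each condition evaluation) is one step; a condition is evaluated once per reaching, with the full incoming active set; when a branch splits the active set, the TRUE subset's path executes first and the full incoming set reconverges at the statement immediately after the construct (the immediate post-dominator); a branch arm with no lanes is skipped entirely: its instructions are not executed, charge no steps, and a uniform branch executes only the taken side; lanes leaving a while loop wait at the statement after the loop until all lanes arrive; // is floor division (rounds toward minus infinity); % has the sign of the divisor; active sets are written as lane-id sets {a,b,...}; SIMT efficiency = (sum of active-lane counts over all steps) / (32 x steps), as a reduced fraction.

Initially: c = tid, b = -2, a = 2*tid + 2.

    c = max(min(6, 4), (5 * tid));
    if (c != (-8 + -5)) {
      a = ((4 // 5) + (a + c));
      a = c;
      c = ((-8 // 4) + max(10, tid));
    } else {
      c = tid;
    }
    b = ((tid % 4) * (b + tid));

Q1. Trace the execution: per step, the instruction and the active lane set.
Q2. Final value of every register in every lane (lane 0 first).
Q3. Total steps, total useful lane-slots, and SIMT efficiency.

step 0: c <- max(min(6, 4), (5 * tid)) {0,1,2,3,4,5,6,7,8,9,10,11,12,13,14,15,16,17,18,19,20,21,22,23,24,25,26,27,28,29,30,31}
step 1: eval (c != (-8 + -5))        {0,1,2,3,4,5,6,7,8,9,10,11,12,13,14,15,16,17,18,19,20,21,22,23,24,25,26,27,28,29,30,31}
step 2: a <- ((4 // 5) + (a + c))    {0,1,2,3,4,5,6,7,8,9,10,11,12,13,14,15,16,17,18,19,20,21,22,23,24,25,26,27,28,29,30,31}
step 3: a <- c                       {0,1,2,3,4,5,6,7,8,9,10,11,12,13,14,15,16,17,18,19,20,21,22,23,24,25,26,27,28,29,30,31}
step 4: c <- ((-8 // 4) + max(10, tid)) {0,1,2,3,4,5,6,7,8,9,10,11,12,13,14,15,16,17,18,19,20,21,22,23,24,25,26,27,28,29,30,31}
step 5: b <- ((tid % 4) * (b + tid)) {0,1,2,3,4,5,6,7,8,9,10,11,12,13,14,15,16,17,18,19,20,21,22,23,24,25,26,27,28,29,30,31}

Answer: 6 steps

c: 8,8,8,8,8,8,8,8,8,8,8,9,10,11,12,13,14,15,16,17,18,19,20,21,22,23,24,25,26,27,28,29
b: 0,-1,0,3,0,3,8,15,0,7,16,27,0,11,24,39,0,15,32,51,0,19,40,63,0,23,48,75,0,27,56,87
a: 4,5,10,15,20,25,30,35,40,45,50,55,60,65,70,75,80,85,90,95,100,105,110,115,120,125,130,135,140,145,150,155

steps = 6; useful = 192; efficiency = 192/192 = 1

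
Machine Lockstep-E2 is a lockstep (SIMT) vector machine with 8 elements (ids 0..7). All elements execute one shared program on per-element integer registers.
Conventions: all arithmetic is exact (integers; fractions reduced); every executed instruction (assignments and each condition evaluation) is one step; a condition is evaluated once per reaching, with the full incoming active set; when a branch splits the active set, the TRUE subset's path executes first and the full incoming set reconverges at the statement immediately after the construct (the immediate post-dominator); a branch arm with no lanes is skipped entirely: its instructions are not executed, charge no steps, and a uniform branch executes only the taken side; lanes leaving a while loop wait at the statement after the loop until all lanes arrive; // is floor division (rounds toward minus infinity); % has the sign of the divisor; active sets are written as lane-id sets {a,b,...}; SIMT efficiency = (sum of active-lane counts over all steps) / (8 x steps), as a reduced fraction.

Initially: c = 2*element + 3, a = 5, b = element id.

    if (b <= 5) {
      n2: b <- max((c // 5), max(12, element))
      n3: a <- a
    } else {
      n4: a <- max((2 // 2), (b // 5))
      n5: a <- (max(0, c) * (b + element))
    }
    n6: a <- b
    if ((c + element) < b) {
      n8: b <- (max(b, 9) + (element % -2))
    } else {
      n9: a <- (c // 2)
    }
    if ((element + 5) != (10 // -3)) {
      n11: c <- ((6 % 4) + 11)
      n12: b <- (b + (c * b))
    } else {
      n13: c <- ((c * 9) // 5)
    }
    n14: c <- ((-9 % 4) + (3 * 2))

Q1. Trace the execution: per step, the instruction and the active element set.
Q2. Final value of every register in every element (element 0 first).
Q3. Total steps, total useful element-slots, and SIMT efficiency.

step 0: eval (b <= 5)                {0,1,2,3,4,5,6,7}
step 1: b <- max((c // 5), max(12, element)) {0,1,2,3,4,5}
step 2: a <- a                       {0,1,2,3,4,5}
step 3: a <- max((2 // 2), (b // 5)) {6,7}
step 4: a <- (max(0, c) * (b + element)) {6,7}
step 5: a <- b                       {0,1,2,3,4,5,6,7}
step 6: eval ((c + element) < b)     {0,1,2,3,4,5,6,7}
step 7: b <- (max(b, 9) + (element % -2)) {0,1,2}
step 8: a <- (c // 2)                {3,4,5,6,7}
step 9: eval ((element + 5) != (10 // -3)) {0,1,2,3,4,5,6,7}
step 10: c <- ((6 % 4) + 11)          {0,1,2,3,4,5,6,7}
step 11: b <- (b + (c * b))           {0,1,2,3,4,5,6,7}
step 12: c <- ((-9 % 4) + (3 * 2))    {0,1,2,3,4,5,6,7}

Answer: 13 steps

c: 9,9,9,9,9,9,9,9
a: 12,12,12,4,5,6,7,8
b: 168,154,168,168,168,168,84,98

steps = 13; useful = 80; efficiency = 80/104 = 10/13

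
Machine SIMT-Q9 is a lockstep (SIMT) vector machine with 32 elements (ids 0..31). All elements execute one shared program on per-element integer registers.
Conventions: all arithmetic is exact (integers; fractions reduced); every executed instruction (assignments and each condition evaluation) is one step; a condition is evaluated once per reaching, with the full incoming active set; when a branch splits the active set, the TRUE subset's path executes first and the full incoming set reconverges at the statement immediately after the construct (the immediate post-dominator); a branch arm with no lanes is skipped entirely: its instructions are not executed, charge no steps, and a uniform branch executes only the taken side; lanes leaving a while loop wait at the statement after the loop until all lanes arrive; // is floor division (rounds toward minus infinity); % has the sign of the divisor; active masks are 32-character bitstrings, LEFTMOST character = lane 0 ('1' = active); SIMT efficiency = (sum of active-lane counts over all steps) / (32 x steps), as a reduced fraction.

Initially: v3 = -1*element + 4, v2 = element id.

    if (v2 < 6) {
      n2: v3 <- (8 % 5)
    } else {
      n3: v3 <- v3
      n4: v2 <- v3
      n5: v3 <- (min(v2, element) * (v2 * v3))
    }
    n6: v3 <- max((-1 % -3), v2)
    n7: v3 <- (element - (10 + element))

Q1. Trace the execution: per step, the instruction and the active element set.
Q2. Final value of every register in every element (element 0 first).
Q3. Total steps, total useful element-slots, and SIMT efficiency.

step 0: eval (v2 < 6)                11111111111111111111111111111111
step 1: v3 <- (8 % 5)                11111100000000000000000000000000
step 2: v3 <- v3                     00000011111111111111111111111111
step 3: v2 <- v3                     00000011111111111111111111111111
step 4: v3 <- (min(v2, element) * (v2 * v3)) 00000011111111111111111111111111
step 5: v3 <- max((-1 % -3), v2)     11111111111111111111111111111111
step 6: v3 <- (element - (10 + element)) 11111111111111111111111111111111

Answer: 7 steps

v3: -10,-10,-10,-10,-10,-10,-10,-10,-10,-10,-10,-10,-10,-10,-10,-10,-10,-10,-10,-10,-10,-10,-10,-10,-10,-10,-10,-10,-10,-10,-10,-10
v2: 0,1,2,3,4,5,-2,-3,-4,-5,-6,-7,-8,-9,-10,-11,-12,-13,-14,-15,-16,-17,-18,-19,-20,-21,-22,-23,-24,-25,-26,-27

steps = 7; useful = 180; efficiency = 180/224 = 45/56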